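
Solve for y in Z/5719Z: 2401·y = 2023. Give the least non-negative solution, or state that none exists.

270

gcd(2401, 5719) = 7, and 7 | 2023, so solutions exist.
Divide through by 7: 343·y ≡ 289 mod 817.
343⁻¹ ≡ 343 (mod 817).
y ≡ 343·289 ≡ 270 (mod 817).
The smallest non-negative solution is y = 270.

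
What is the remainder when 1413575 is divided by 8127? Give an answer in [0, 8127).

7604

1413575 = 173×8127 + 7604, so 1413575 ≡ 7604 (mod 8127).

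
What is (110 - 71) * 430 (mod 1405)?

110 - 71 = 39
39 * 430 = 16770 ≡ 1315 (mod 1405)

1315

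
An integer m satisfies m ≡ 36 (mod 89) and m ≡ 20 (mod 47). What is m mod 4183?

89⁻¹ mod 47: 89*28 ≡ 1 (mod 47), so 89⁻¹ ≡ 28.
m = 36 + 89*((20 − 36)*28 mod 47) = 36 + 89*22 = 1994.

1994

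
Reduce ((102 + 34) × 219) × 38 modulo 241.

102 + 34 = 136
136 × 219 = 29784 ≡ 141 (mod 241)
141 × 38 = 5358 ≡ 56 (mod 241)

56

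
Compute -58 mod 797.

-58 = -1·797 + 739, so -58 ≡ 739 (mod 797).

739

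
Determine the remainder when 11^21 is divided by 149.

21 in binary is 10101, i.e. 21 = 16 + 4 + 1.
11^1 ≡ 11 (mod 149)
11^2 ≡ 11^2 = 121 (mod 149)
11^4 ≡ 121^2 = 14641 ≡ 39 (mod 149)
11^8 ≡ 39^2 = 1521 ≡ 31 (mod 149)
11^16 ≡ 31^2 = 961 ≡ 67 (mod 149)
11^21 = 11^16 × 11^4 × 11^1 ≡ 67 × 39 × 11 (mod 149).
Accumulate the product:
67 × 39 = 2613 ≡ 80
80 × 11 = 880 ≡ 135

135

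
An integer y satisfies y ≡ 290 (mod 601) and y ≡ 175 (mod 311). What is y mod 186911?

601⁻¹ mod 311: 601·74 ≡ 1 (mod 311), so 601⁻¹ ≡ 74.
y = 290 + 601·((175 − 290)·74 mod 311) = 290 + 601·198 = 119288.

119288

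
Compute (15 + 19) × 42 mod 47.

15 + 19 = 34
34 × 42 = 1428 ≡ 18 (mod 47)

18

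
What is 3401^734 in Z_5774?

3401^1 ≡ 3401 (mod 5774)
3401^2 ≡ 3401^2 = 11566801 ≡ 1479 (mod 5774)
3401^4 ≡ 1479^2 = 2187441 ≡ 4869 (mod 5774)
3401^8 ≡ 4869^2 = 23707161 ≡ 4891 (mod 5774)
3401^16 ≡ 4891^2 = 23921881 ≡ 199 (mod 5774)
3401^32 ≡ 199^2 = 39601 ≡ 4957 (mod 5774)
3401^64 ≡ 4957^2 = 24571849 ≡ 3479 (mod 5774)
3401^128 ≡ 3479^2 = 12103441 ≡ 1137 (mod 5774)
3401^256 ≡ 1137^2 = 1292769 ≡ 5167 (mod 5774)
3401^512 ≡ 5167^2 = 26697889 ≡ 4687 (mod 5774)
3401^734 = 3401^512 * 3401^128 * 3401^64 * 3401^16 * 3401^8 * 3401^4 * 3401^2 ≡ 4687 * 1137 * 3479 * 199 * 4891 * 4869 * 1479 (mod 5774).
Accumulate the product:
4687 * 1137 = 5329119 ≡ 5491
5491 * 3479 = 19103189 ≡ 2797
2797 * 199 = 556603 ≡ 2299
2299 * 4891 = 11244409 ≡ 2431
2431 * 4869 = 11836539 ≡ 5613
5613 * 1479 = 8301627 ≡ 4389

4389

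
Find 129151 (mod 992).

191

129151 = 130*992 + 191, so 129151 ≡ 191 (mod 992).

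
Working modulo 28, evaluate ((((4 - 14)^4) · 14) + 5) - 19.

4 - 14 = -10 ≡ 18 (mod 28)
(18)^4 ≡ 4 (mod 28)
4 · 14 = 56 ≡ 0 (mod 28)
0 + 5 = 5
5 - 19 = -14 ≡ 14 (mod 28)

14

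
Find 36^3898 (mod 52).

16

3898 in binary is 111100111010, i.e. 3898 = 2048 + 1024 + 512 + 256 + 32 + 16 + 8 + 2.
36^1 ≡ 36 (mod 52)
36^2 ≡ 36^2 = 1296 ≡ 48 (mod 52)
36^4 ≡ 48^2 = 2304 ≡ 16 (mod 52)
36^8 ≡ 16^2 = 256 ≡ 48 (mod 52)
36^16 ≡ 48^2 = 2304 ≡ 16 (mod 52)
36^32 ≡ 16^2 = 256 ≡ 48 (mod 52)
36^64 ≡ 48^2 = 2304 ≡ 16 (mod 52)
36^128 ≡ 16^2 = 256 ≡ 48 (mod 52)
36^256 ≡ 48^2 = 2304 ≡ 16 (mod 52)
36^512 ≡ 16^2 = 256 ≡ 48 (mod 52)
36^1024 ≡ 48^2 = 2304 ≡ 16 (mod 52)
36^2048 ≡ 16^2 = 256 ≡ 48 (mod 52)
36^3898 = 36^2048 · 36^1024 · 36^512 · 36^256 · 36^32 · 36^16 · 36^8 · 36^2 ≡ 48 · 16 · 48 · 16 · 48 · 16 · 48 · 48 (mod 52).
Accumulate the product:
48 · 16 = 768 ≡ 40
40 · 48 = 1920 ≡ 48
48 · 16 = 768 ≡ 40
40 · 48 = 1920 ≡ 48
48 · 16 = 768 ≡ 40
40 · 48 = 1920 ≡ 48
48 · 48 = 2304 ≡ 16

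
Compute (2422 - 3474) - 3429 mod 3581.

2681

2422 - 3474 = -1052 ≡ 2529 (mod 3581)
2529 - 3429 = -900 ≡ 2681 (mod 3581)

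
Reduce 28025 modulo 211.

28025 = 132×211 + 173, so 28025 ≡ 173 (mod 211).

173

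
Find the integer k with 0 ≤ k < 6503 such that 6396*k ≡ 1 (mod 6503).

2978

Apply the Euclidean algorithm and back-substitute:
6503 = 1×6396 + 107
6396 = 59×107 + 83
107 = 1×83 + 24
83 = 3×24 + 11
24 = 2×11 + 2
11 = 5×2 + 1
2 = 2×1 + 0
gcd(6396, 6503) = 1, so the inverse exists.
Bézout: 1 = −2929×6503 + 2978×6396.
So 6396⁻¹ ≡ 2978 (mod 6503).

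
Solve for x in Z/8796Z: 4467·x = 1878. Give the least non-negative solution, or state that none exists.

gcd(4467, 8796) = 3, and 3 | 1878, so solutions exist.
Divide through by 3: 1489·x ≡ 626 mod 2932.
1489⁻¹ ≡ 1721 (mod 2932).
x ≡ 1721·626 ≡ 1302 (mod 2932).
The smallest non-negative solution is x = 1302.

1302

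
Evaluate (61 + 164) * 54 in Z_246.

61 + 164 = 225
225 * 54 = 12150 ≡ 96 (mod 246)

96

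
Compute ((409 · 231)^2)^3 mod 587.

409 · 231 = 94479 ≡ 559 (mod 587)
(559)^2 ≡ 197 (mod 587)
(197)^3 ≡ 285 (mod 587)

285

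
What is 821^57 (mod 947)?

Compute successive squares:
57 in binary is 111001, i.e. 57 = 32 + 16 + 8 + 1.
821^1 ≡ 821 (mod 947)
821^2 ≡ 821^2 = 674041 ≡ 724 (mod 947)
821^4 ≡ 724^2 = 524176 ≡ 485 (mod 947)
821^8 ≡ 485^2 = 235225 ≡ 369 (mod 947)
821^16 ≡ 369^2 = 136161 ≡ 740 (mod 947)
821^32 ≡ 740^2 = 547600 ≡ 234 (mod 947)
821^57 = 821^32 × 821^16 × 821^8 × 821^1 ≡ 234 × 740 × 369 × 821 (mod 947).
Accumulate the product:
234 × 740 = 173160 ≡ 806
806 × 369 = 297414 ≡ 56
56 × 821 = 45976 ≡ 520

520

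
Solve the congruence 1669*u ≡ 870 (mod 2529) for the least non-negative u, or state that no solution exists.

1734

gcd(1669, 2529) = 1, so a unique solution mod 2529 exists.
1669⁻¹ ≡ 1438 (mod 2529).
u ≡ 1438*870 ≡ 1734 (mod 2529).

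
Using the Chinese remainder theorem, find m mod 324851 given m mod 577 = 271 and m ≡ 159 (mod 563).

577⁻¹ mod 563: 577×362 ≡ 1 (mod 563), so 577⁻¹ ≡ 362.
m = 271 + 577×((159 − 271)×362 mod 563) = 271 + 577×555 = 320506.

320506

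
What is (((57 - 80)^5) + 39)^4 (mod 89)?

16

57 - 80 = -23 ≡ 66 (mod 89)
(66)^5 ≡ 48 (mod 89)
48 + 39 = 87
(87)^4 ≡ 16 (mod 89)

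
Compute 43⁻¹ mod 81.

49

By the extended Euclidean algorithm:
81 = 1*43 + 38
43 = 1*38 + 5
38 = 7*5 + 3
5 = 1*3 + 2
3 = 1*2 + 1
2 = 2*1 + 0
gcd(43, 81) = 1, so the inverse exists.
Bézout: 1 = 17*81 − 32*43.
So 43⁻¹ ≡ −32 ≡ 49 (mod 81).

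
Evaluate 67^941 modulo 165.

67

Using repeated squaring:
941 in binary is 1110101101, i.e. 941 = 512 + 256 + 128 + 32 + 8 + 4 + 1.
67^1 ≡ 67 (mod 165)
67^2 ≡ 67^2 = 4489 ≡ 34 (mod 165)
67^4 ≡ 34^2 = 1156 ≡ 1 (mod 165)
67^8 ≡ 1^2 = 1 (mod 165)
67^16 ≡ 1^2 = 1 (mod 165)
67^32 ≡ 1^2 = 1 (mod 165)
67^64 ≡ 1^2 = 1 (mod 165)
67^128 ≡ 1^2 = 1 (mod 165)
67^256 ≡ 1^2 = 1 (mod 165)
67^512 ≡ 1^2 = 1 (mod 165)
67^941 = 67^512 · 67^256 · 67^128 · 67^32 · 67^8 · 67^4 · 67^1 ≡ 1 · 1 · 1 · 1 · 1 · 1 · 67 (mod 165).
Accumulate the product:
1 · 1 = 1
1 · 1 = 1
1 · 1 = 1
1 · 1 = 1
1 · 1 = 1
1 · 67 = 67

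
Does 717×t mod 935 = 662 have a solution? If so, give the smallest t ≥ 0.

gcd(717, 935) = 1, so a unique solution mod 935 exists.
717⁻¹ ≡ 193 (mod 935).
t ≡ 193×662 ≡ 606 (mod 935).

606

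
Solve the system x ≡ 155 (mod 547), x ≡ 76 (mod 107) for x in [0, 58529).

20941

547⁻¹ mod 107: 547×9 ≡ 1 (mod 107), so 547⁻¹ ≡ 9.
x = 155 + 547×((76 − 155)×9 mod 107) = 155 + 547×38 = 20941.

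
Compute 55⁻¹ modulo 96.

7

96 = 1·55 + 41
55 = 1·41 + 14
41 = 2·14 + 13
14 = 1·13 + 1
13 = 13·1 + 0
gcd(55, 96) = 1, so the inverse exists.
Back-substitute for 1:
1 = 1·14 − 1·13
  = −1·41 + 3·14
  = 3·55 − 4·41
  = −4·96 + 7·55
So 55⁻¹ ≡ 7 (mod 96).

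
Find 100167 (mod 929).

764

100167 = 107*929 + 764, so 100167 ≡ 764 (mod 929).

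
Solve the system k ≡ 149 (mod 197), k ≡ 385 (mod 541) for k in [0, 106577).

197⁻¹ mod 541: 197*184 ≡ 1 (mod 541), so 197⁻¹ ≡ 184.
k = 149 + 197*((385 − 149)*184 mod 541) = 149 + 197*144 = 28517.

28517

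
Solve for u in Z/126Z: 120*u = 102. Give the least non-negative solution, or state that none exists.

4

gcd(120, 126) = 6, and 6 | 102, so solutions exist.
Divide through by 6: 20*u mod 21 = 17.
20⁻¹ ≡ 20 (mod 21).
u ≡ 20*17 ≡ 4 (mod 21).
The smallest non-negative solution is u = 4.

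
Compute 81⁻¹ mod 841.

488

Run the extended Euclidean algorithm:
841 = 10×81 + 31
81 = 2×31 + 19
31 = 1×19 + 12
19 = 1×12 + 7
12 = 1×7 + 5
7 = 1×5 + 2
5 = 2×2 + 1
2 = 2×1 + 0
gcd(81, 841) = 1, so the inverse exists.
Back-substitute for 1:
1 = 1×5 − 2×2
  = −2×7 + 3×5
  = 3×12 − 5×7
  = −5×19 + 8×12
  = 8×31 − 13×19
  = −13×81 + 34×31
  = 34×841 − 353×81
So 81⁻¹ ≡ −353 ≡ 488 (mod 841).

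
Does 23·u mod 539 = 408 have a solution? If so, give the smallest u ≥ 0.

gcd(23, 539) = 1, so a unique solution mod 539 exists.
23⁻¹ ≡ 375 (mod 539).
u ≡ 375·408 ≡ 463 (mod 539).

463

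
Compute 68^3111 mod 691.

3111 in binary is 110000100111, i.e. 3111 = 2048 + 1024 + 32 + 4 + 2 + 1.
68^1 ≡ 68 (mod 691)
68^2 ≡ 68^2 = 4624 ≡ 478 (mod 691)
68^4 ≡ 478^2 = 228484 ≡ 454 (mod 691)
68^8 ≡ 454^2 = 206116 ≡ 198 (mod 691)
68^16 ≡ 198^2 = 39204 ≡ 508 (mod 691)
68^32 ≡ 508^2 = 258064 ≡ 321 (mod 691)
68^64 ≡ 321^2 = 103041 ≡ 82 (mod 691)
68^128 ≡ 82^2 = 6724 ≡ 505 (mod 691)
68^256 ≡ 505^2 = 255025 ≡ 46 (mod 691)
68^512 ≡ 46^2 = 2116 ≡ 43 (mod 691)
68^1024 ≡ 43^2 = 1849 ≡ 467 (mod 691)
68^2048 ≡ 467^2 = 218089 ≡ 424 (mod 691)
68^3111 = 68^2048 * 68^1024 * 68^32 * 68^4 * 68^2 * 68^1 ≡ 424 * 467 * 321 * 454 * 478 * 68 (mod 691).
Accumulate the product:
424 * 467 = 198008 ≡ 382
382 * 321 = 122622 ≡ 315
315 * 454 = 143010 ≡ 664
664 * 478 = 317392 ≡ 223
223 * 68 = 15164 ≡ 653

653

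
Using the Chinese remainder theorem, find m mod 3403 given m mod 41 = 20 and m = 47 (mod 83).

1209

41⁻¹ mod 83: 41·81 ≡ 1 (mod 83), so 41⁻¹ ≡ 81.
m = 20 + 41·((47 − 20)·81 mod 83) = 20 + 41·29 = 1209.
Check: 1209 mod 41 = 20, 1209 mod 83 = 47. ✓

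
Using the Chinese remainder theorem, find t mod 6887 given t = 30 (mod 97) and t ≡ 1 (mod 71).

97⁻¹ mod 71: 97×41 ≡ 1 (mod 71), so 97⁻¹ ≡ 41.
t = 30 + 97×((1 − 30)×41 mod 71) = 30 + 97×18 = 1776.

1776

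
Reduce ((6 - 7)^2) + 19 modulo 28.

6 - 7 = -1 ≡ 27 (mod 28)
(27)^2 ≡ 1 (mod 28)
1 + 19 = 20

20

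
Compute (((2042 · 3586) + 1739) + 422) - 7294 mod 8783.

2042 · 3586 = 7322612 ≡ 6373 (mod 8783)
6373 + 1739 = 8112
8112 + 422 = 8534
8534 - 7294 = 1240

1240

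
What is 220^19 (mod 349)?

172

19 in binary is 10011, i.e. 19 = 16 + 2 + 1.
220^1 ≡ 220 (mod 349)
220^2 ≡ 220^2 = 48400 ≡ 238 (mod 349)
220^4 ≡ 238^2 = 56644 ≡ 106 (mod 349)
220^8 ≡ 106^2 = 11236 ≡ 68 (mod 349)
220^16 ≡ 68^2 = 4624 ≡ 87 (mod 349)
220^19 = 220^16 * 220^2 * 220^1 ≡ 87 * 238 * 220 (mod 349).
Accumulate the product:
87 * 238 = 20706 ≡ 115
115 * 220 = 25300 ≡ 172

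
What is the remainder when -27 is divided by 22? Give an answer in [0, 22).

-27 = -2*22 + 17, so -27 ≡ 17 (mod 22).

17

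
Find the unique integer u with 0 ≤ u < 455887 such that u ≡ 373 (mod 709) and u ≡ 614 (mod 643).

709⁻¹ mod 643: 709×341 ≡ 1 (mod 643), so 709⁻¹ ≡ 341.
u = 373 + 709×((614 − 373)×341 mod 643) = 373 + 709×520 = 369053.

369053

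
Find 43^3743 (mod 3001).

1053

By square-and-multiply:
3743 in binary is 111010011111, i.e. 3743 = 2048 + 1024 + 512 + 128 + 16 + 8 + 4 + 2 + 1.
43^1 ≡ 43 (mod 3001)
43^2 ≡ 43^2 = 1849 (mod 3001)
43^4 ≡ 1849^2 = 3418801 ≡ 662 (mod 3001)
43^8 ≡ 662^2 = 438244 ≡ 98 (mod 3001)
43^16 ≡ 98^2 = 9604 ≡ 601 (mod 3001)
43^32 ≡ 601^2 = 361201 ≡ 1081 (mod 3001)
43^64 ≡ 1081^2 = 1168561 ≡ 1172 (mod 3001)
43^128 ≡ 1172^2 = 1373584 ≡ 2127 (mod 3001)
43^256 ≡ 2127^2 = 4524129 ≡ 1622 (mod 3001)
43^512 ≡ 1622^2 = 2630884 ≡ 2008 (mod 3001)
43^1024 ≡ 2008^2 = 4032064 ≡ 1721 (mod 3001)
43^2048 ≡ 1721^2 = 2961841 ≡ 2855 (mod 3001)
43^3743 = 43^2048 × 43^1024 × 43^512 × 43^128 × 43^16 × 43^8 × 43^4 × 43^2 × 43^1 ≡ 2855 × 1721 × 2008 × 2127 × 601 × 98 × 662 × 1849 × 43 (mod 3001).
Accumulate the product:
2855 × 1721 = 4913455 ≡ 818
818 × 2008 = 1642544 ≡ 997
997 × 2127 = 2120619 ≡ 1913
1913 × 601 = 1149713 ≡ 330
330 × 98 = 32340 ≡ 2330
2330 × 662 = 1542460 ≡ 2947
2947 × 1849 = 5449003 ≡ 2188
2188 × 43 = 94084 ≡ 1053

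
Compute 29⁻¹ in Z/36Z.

5

By the extended Euclidean algorithm:
36 = 1×29 + 7
29 = 4×7 + 1
7 = 7×1 + 0
gcd(29, 36) = 1, so the inverse exists.
Back-substitute for 1:
1 = 1×29 − 4×7
  = −4×36 + 5×29
So 29⁻¹ ≡ 5 (mod 36).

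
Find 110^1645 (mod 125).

1645 in binary is 11001101101, i.e. 1645 = 1024 + 512 + 64 + 32 + 8 + 4 + 1.
110^1 ≡ 110 (mod 125)
110^2 ≡ 110^2 = 12100 ≡ 100 (mod 125)
110^4 ≡ 100^2 = 10000 ≡ 0 (mod 125)
110^8 ≡ 0^2 = 0 (mod 125)
110^16 ≡ 0^2 = 0 (mod 125)
110^32 ≡ 0^2 = 0 (mod 125)
110^64 ≡ 0^2 = 0 (mod 125)
110^128 ≡ 0^2 = 0 (mod 125)
110^256 ≡ 0^2 = 0 (mod 125)
110^512 ≡ 0^2 = 0 (mod 125)
110^1024 ≡ 0^2 = 0 (mod 125)
110^1645 = 110^1024 × 110^512 × 110^64 × 110^32 × 110^8 × 110^4 × 110^1 ≡ 0 × 0 × 0 × 0 × 0 × 0 × 110 (mod 125).
Accumulate the product:
0 × 0 = 0
0 × 0 = 0
0 × 0 = 0
0 × 0 = 0
0 × 0 = 0
0 × 110 = 0

0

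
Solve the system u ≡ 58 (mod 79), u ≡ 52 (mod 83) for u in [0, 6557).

79⁻¹ mod 83: 79×62 ≡ 1 (mod 83), so 79⁻¹ ≡ 62.
u = 58 + 79×((52 − 58)×62 mod 83) = 58 + 79×43 = 3455.

3455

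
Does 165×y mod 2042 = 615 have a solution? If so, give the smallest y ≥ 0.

375

gcd(165, 2042) = 1, so a unique solution mod 2042 exists.
165⁻¹ ≡ 1943 (mod 2042).
y ≡ 1943×615 ≡ 375 (mod 2042).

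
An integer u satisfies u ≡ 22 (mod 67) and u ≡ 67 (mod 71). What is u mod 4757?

2836

67⁻¹ mod 71: 67*53 ≡ 1 (mod 71), so 67⁻¹ ≡ 53.
u = 22 + 67*((67 − 22)*53 mod 71) = 22 + 67*42 = 2836.
Check: 2836 mod 67 = 22, 2836 mod 71 = 67. ✓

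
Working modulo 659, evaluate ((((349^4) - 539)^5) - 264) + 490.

52

(349)^4 ≡ 475 (mod 659)
475 - 539 = -64 ≡ 595 (mod 659)
(595)^5 ≡ 485 (mod 659)
485 - 264 = 221
221 + 490 = 711 ≡ 52 (mod 659)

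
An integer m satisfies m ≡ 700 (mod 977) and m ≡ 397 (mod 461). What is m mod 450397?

977⁻¹ mod 461: 977*285 ≡ 1 (mod 461), so 977⁻¹ ≡ 285.
m = 700 + 977*((397 − 700)*285 mod 461) = 700 + 977*313 = 306501.

306501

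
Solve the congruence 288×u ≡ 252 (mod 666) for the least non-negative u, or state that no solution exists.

gcd(288, 666) = 18, and 18 | 252, so solutions exist.
Divide through by 18: 16×u mod 37 = 14.
16⁻¹ ≡ 7 (mod 37).
u ≡ 7×14 ≡ 24 (mod 37).
The smallest non-negative solution is u = 24.

24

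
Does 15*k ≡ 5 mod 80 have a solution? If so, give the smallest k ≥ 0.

11

gcd(15, 80) = 5, and 5 | 5, so solutions exist.
Divide through by 5: 3*k ≡ 1 mod 16.
3⁻¹ ≡ 11 (mod 16).
k ≡ 11*1 ≡ 11 (mod 16).
The smallest non-negative solution is k = 11.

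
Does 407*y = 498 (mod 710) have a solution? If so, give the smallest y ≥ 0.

624

gcd(407, 710) = 1, so a unique solution mod 710 exists.
407⁻¹ ≡ 553 (mod 710).
y ≡ 553*498 ≡ 624 (mod 710).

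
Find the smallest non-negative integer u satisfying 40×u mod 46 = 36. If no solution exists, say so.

gcd(40, 46) = 2, and 2 | 36, so solutions exist.
Divide through by 2: 20×u ≡ 18 mod 23.
20⁻¹ ≡ 15 (mod 23).
u ≡ 15×18 ≡ 17 (mod 23).
The smallest non-negative solution is u = 17.

17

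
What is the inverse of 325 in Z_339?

339 = 1×325 + 14
325 = 23×14 + 3
14 = 4×3 + 2
3 = 1×2 + 1
2 = 2×1 + 0
gcd(325, 339) = 1, so the inverse exists.
Bézout: 1 = −116×339 + 121×325.
So 325⁻¹ ≡ 121 (mod 339).

121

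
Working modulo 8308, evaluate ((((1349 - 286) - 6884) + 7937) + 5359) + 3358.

1349 - 286 = 1063
1063 - 6884 = -5821 ≡ 2487 (mod 8308)
2487 + 7937 = 10424 ≡ 2116 (mod 8308)
2116 + 5359 = 7475
7475 + 3358 = 10833 ≡ 2525 (mod 8308)

2525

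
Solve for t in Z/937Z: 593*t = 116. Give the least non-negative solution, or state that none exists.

gcd(593, 937) = 1, so a unique solution mod 937 exists.
593⁻¹ ≡ 286 (mod 937).
t ≡ 286*116 ≡ 381 (mod 937).

381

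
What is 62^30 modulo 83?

30 in binary is 11110, i.e. 30 = 16 + 8 + 4 + 2.
62^1 ≡ 62 (mod 83)
62^2 ≡ 62^2 = 3844 ≡ 26 (mod 83)
62^4 ≡ 26^2 = 676 ≡ 12 (mod 83)
62^8 ≡ 12^2 = 144 ≡ 61 (mod 83)
62^16 ≡ 61^2 = 3721 ≡ 69 (mod 83)
62^30 = 62^16 · 62^8 · 62^4 · 62^2 ≡ 69 · 61 · 12 · 26 (mod 83).
Accumulate the product:
69 · 61 = 4209 ≡ 59
59 · 12 = 708 ≡ 44
44 · 26 = 1144 ≡ 65

65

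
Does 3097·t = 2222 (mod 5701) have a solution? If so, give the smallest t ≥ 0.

gcd(3097, 5701) = 1, so a unique solution mod 5701 exists.
3097⁻¹ ≡ 3076 (mod 5701).
t ≡ 3076·2222 ≡ 5074 (mod 5701).

5074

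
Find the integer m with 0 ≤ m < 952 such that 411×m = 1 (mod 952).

227

Run the extended Euclidean algorithm:
952 = 2×411 + 130
411 = 3×130 + 21
130 = 6×21 + 4
21 = 5×4 + 1
4 = 4×1 + 0
gcd(411, 952) = 1, so the inverse exists.
Bézout: 1 = −98×952 + 227×411.
So 411⁻¹ ≡ 227 (mod 952).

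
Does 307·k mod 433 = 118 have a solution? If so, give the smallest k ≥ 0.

gcd(307, 433) = 1, so a unique solution mod 433 exists.
307⁻¹ ≡ 189 (mod 433).
k ≡ 189·118 ≡ 219 (mod 433).

219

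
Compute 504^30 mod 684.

216

Compute successive squares:
30 in binary is 11110, i.e. 30 = 16 + 8 + 4 + 2.
504^1 ≡ 504 (mod 684)
504^2 ≡ 504^2 = 254016 ≡ 252 (mod 684)
504^4 ≡ 252^2 = 63504 ≡ 576 (mod 684)
504^8 ≡ 576^2 = 331776 ≡ 36 (mod 684)
504^16 ≡ 36^2 = 1296 ≡ 612 (mod 684)
504^30 = 504^16 · 504^8 · 504^4 · 504^2 ≡ 612 · 36 · 576 · 252 (mod 684).
Accumulate the product:
612 · 36 = 22032 ≡ 144
144 · 576 = 82944 ≡ 180
180 · 252 = 45360 ≡ 216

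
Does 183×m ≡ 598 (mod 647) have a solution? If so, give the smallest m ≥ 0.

gcd(183, 647) = 1, so a unique solution mod 647 exists.
183⁻¹ ≡ 99 (mod 647).
m ≡ 99×598 ≡ 325 (mod 647).

325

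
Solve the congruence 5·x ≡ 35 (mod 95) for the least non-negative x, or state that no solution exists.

gcd(5, 95) = 5, and 5 | 35, so solutions exist.
Divide through by 5: 1·x ≡ 7 (mod 19).
1⁻¹ ≡ 1 (mod 19).
x ≡ 1·7 ≡ 7 (mod 19).
The smallest non-negative solution is x = 7.

7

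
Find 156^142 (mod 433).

Using repeated squaring:
156^1 ≡ 156 (mod 433)
156^2 ≡ 156^2 = 24336 ≡ 88 (mod 433)
156^4 ≡ 88^2 = 7744 ≡ 383 (mod 433)
156^8 ≡ 383^2 = 146689 ≡ 335 (mod 433)
156^16 ≡ 335^2 = 112225 ≡ 78 (mod 433)
156^32 ≡ 78^2 = 6084 ≡ 22 (mod 433)
156^64 ≡ 22^2 = 484 ≡ 51 (mod 433)
156^128 ≡ 51^2 = 2601 ≡ 3 (mod 433)
156^142 = 156^128 · 156^8 · 156^4 · 156^2 ≡ 3 · 335 · 383 · 88 (mod 433).
Accumulate the product:
3 · 335 = 1005 ≡ 139
139 · 383 = 53237 ≡ 411
411 · 88 = 36168 ≡ 229

229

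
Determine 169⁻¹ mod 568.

121

568 = 3*169 + 61
169 = 2*61 + 47
61 = 1*47 + 14
47 = 3*14 + 5
14 = 2*5 + 4
5 = 1*4 + 1
4 = 4*1 + 0
gcd(169, 568) = 1, so the inverse exists.
Back-substitute for 1:
1 = 1*5 − 1*4
  = −1*14 + 3*5
  = 3*47 − 10*14
  = −10*61 + 13*47
  = 13*169 − 36*61
  = −36*568 + 121*169
So 169⁻¹ ≡ 121 (mod 568).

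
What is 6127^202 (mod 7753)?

4524

202 in binary is 11001010, i.e. 202 = 128 + 64 + 8 + 2.
6127^1 ≡ 6127 (mod 7753)
6127^2 ≡ 6127^2 = 37540129 ≡ 103 (mod 7753)
6127^4 ≡ 103^2 = 10609 ≡ 2856 (mod 7753)
6127^8 ≡ 2856^2 = 8156736 ≡ 580 (mod 7753)
6127^16 ≡ 580^2 = 336400 ≡ 3021 (mod 7753)
6127^32 ≡ 3021^2 = 9126441 ≡ 1160 (mod 7753)
6127^64 ≡ 1160^2 = 1345600 ≡ 4331 (mod 7753)
6127^128 ≡ 4331^2 = 18757561 ≡ 3054 (mod 7753)
6127^202 = 6127^128 · 6127^64 · 6127^8 · 6127^2 ≡ 3054 · 4331 · 580 · 103 (mod 7753).
Accumulate the product:
3054 · 4331 = 13226874 ≡ 256
256 · 580 = 148480 ≡ 1173
1173 · 103 = 120819 ≡ 4524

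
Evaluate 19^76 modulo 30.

19^1 ≡ 19 (mod 30)
19^2 ≡ 19^2 = 361 ≡ 1 (mod 30)
19^4 ≡ 1^2 = 1 (mod 30)
19^8 ≡ 1^2 = 1 (mod 30)
19^16 ≡ 1^2 = 1 (mod 30)
19^32 ≡ 1^2 = 1 (mod 30)
19^64 ≡ 1^2 = 1 (mod 30)
19^76 = 19^64 · 19^8 · 19^4 ≡ 1 · 1 · 1 (mod 30).
Accumulate the product:
1 · 1 = 1
1 · 1 = 1

1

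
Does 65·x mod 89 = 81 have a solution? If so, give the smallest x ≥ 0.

30

gcd(65, 89) = 1, so a unique solution mod 89 exists.
65⁻¹ ≡ 63 (mod 89).
x ≡ 63·81 ≡ 30 (mod 89).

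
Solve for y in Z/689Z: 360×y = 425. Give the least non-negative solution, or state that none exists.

gcd(360, 689) = 1, so a unique solution mod 689 exists.
360⁻¹ ≡ 289 (mod 689).
y ≡ 289×425 ≡ 183 (mod 689).

183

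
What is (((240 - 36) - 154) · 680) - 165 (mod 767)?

87

240 - 36 = 204
204 - 154 = 50
50 · 680 = 34000 ≡ 252 (mod 767)
252 - 165 = 87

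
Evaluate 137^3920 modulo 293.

46

By square-and-multiply:
137^1 ≡ 137 (mod 293)
137^2 ≡ 137^2 = 18769 ≡ 17 (mod 293)
137^4 ≡ 17^2 = 289 (mod 293)
137^8 ≡ 289^2 = 83521 ≡ 16 (mod 293)
137^16 ≡ 16^2 = 256 (mod 293)
137^32 ≡ 256^2 = 65536 ≡ 197 (mod 293)
137^64 ≡ 197^2 = 38809 ≡ 133 (mod 293)
137^128 ≡ 133^2 = 17689 ≡ 109 (mod 293)
137^256 ≡ 109^2 = 11881 ≡ 161 (mod 293)
137^512 ≡ 161^2 = 25921 ≡ 137 (mod 293)
137^1024 ≡ 137^2 = 18769 ≡ 17 (mod 293)
137^2048 ≡ 17^2 = 289 (mod 293)
137^3920 = 137^2048 × 137^1024 × 137^512 × 137^256 × 137^64 × 137^16 ≡ 289 × 17 × 137 × 161 × 133 × 256 (mod 293).
Accumulate the product:
289 × 17 = 4913 ≡ 225
225 × 137 = 30825 ≡ 60
60 × 161 = 9660 ≡ 284
284 × 133 = 37772 ≡ 268
268 × 256 = 68608 ≡ 46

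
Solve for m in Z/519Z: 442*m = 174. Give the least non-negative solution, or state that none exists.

gcd(442, 519) = 1, so a unique solution mod 519 exists.
442⁻¹ ≡ 337 (mod 519).
m ≡ 337*174 ≡ 510 (mod 519).

510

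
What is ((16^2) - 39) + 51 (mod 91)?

(16)^2 ≡ 74 (mod 91)
74 - 39 = 35
35 + 51 = 86

86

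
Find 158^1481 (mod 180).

128

Compute successive squares:
158^1 ≡ 158 (mod 180)
158^2 ≡ 158^2 = 24964 ≡ 124 (mod 180)
158^4 ≡ 124^2 = 15376 ≡ 76 (mod 180)
158^8 ≡ 76^2 = 5776 ≡ 16 (mod 180)
158^16 ≡ 16^2 = 256 ≡ 76 (mod 180)
158^32 ≡ 76^2 = 5776 ≡ 16 (mod 180)
158^64 ≡ 16^2 = 256 ≡ 76 (mod 180)
158^128 ≡ 76^2 = 5776 ≡ 16 (mod 180)
158^256 ≡ 16^2 = 256 ≡ 76 (mod 180)
158^512 ≡ 76^2 = 5776 ≡ 16 (mod 180)
158^1024 ≡ 16^2 = 256 ≡ 76 (mod 180)
158^1481 = 158^1024 × 158^256 × 158^128 × 158^64 × 158^8 × 158^1 ≡ 76 × 76 × 16 × 76 × 16 × 158 (mod 180).
Accumulate the product:
76 × 76 = 5776 ≡ 16
16 × 16 = 256 ≡ 76
76 × 76 = 5776 ≡ 16
16 × 16 = 256 ≡ 76
76 × 158 = 12008 ≡ 128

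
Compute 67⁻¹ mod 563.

563 = 8×67 + 27
67 = 2×27 + 13
27 = 2×13 + 1
13 = 13×1 + 0
gcd(67, 563) = 1, so the inverse exists.
Bézout: 1 = 5×563 − 42×67.
So 67⁻¹ ≡ −42 ≡ 521 (mod 563).

521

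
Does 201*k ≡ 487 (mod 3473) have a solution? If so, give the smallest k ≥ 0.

gcd(201, 3473) = 1, so a unique solution mod 3473 exists.
201⁻¹ ≡ 1054 (mod 3473).
k ≡ 1054*487 ≡ 2767 (mod 3473).

2767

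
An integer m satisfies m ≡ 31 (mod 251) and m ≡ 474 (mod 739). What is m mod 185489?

143101

251⁻¹ mod 739: 251*53 ≡ 1 (mod 739), so 251⁻¹ ≡ 53.
m = 31 + 251*((474 − 31)*53 mod 739) = 31 + 251*570 = 143101.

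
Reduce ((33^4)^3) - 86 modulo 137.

(33)^4 ≡ 49 (mod 137)
(49)^3 ≡ 103 (mod 137)
103 - 86 = 17

17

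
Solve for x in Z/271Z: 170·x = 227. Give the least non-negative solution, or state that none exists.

gcd(170, 271) = 1, so a unique solution mod 271 exists.
170⁻¹ ≡ 110 (mod 271).
x ≡ 110·227 ≡ 38 (mod 271).

38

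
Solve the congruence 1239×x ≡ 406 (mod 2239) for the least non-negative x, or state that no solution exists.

1240

gcd(1239, 2239) = 1, so a unique solution mod 2239 exists.
1239⁻¹ ≡ 356 (mod 2239).
x ≡ 356×406 ≡ 1240 (mod 2239).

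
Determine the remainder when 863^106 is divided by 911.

Compute successive squares:
106 in binary is 1101010, i.e. 106 = 64 + 32 + 8 + 2.
863^1 ≡ 863 (mod 911)
863^2 ≡ 863^2 = 744769 ≡ 482 (mod 911)
863^4 ≡ 482^2 = 232324 ≡ 19 (mod 911)
863^8 ≡ 19^2 = 361 (mod 911)
863^16 ≡ 361^2 = 130321 ≡ 48 (mod 911)
863^32 ≡ 48^2 = 2304 ≡ 482 (mod 911)
863^64 ≡ 482^2 = 232324 ≡ 19 (mod 911)
863^106 = 863^64 · 863^32 · 863^8 · 863^2 ≡ 19 · 482 · 361 · 482 (mod 911).
Accumulate the product:
19 · 482 = 9158 ≡ 48
48 · 361 = 17328 ≡ 19
19 · 482 = 9158 ≡ 48

48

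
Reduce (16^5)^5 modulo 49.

(16)^5 ≡ 25 (mod 49)
(25)^5 ≡ 23 (mod 49)

23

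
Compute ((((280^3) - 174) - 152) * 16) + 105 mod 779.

717

(280)^3 ≡ 559 (mod 779)
559 - 174 = 385
385 - 152 = 233
233 * 16 = 3728 ≡ 612 (mod 779)
612 + 105 = 717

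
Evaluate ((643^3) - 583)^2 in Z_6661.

2209

(643)^3 ≡ 536 (mod 6661)
536 - 583 = -47 ≡ 6614 (mod 6661)
(6614)^2 ≡ 2209 (mod 6661)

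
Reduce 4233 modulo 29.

4233 = 145·29 + 28, so 4233 ≡ 28 (mod 29).

28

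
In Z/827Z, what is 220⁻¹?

515

827 = 3×220 + 167
220 = 1×167 + 53
167 = 3×53 + 8
53 = 6×8 + 5
8 = 1×5 + 3
5 = 1×3 + 2
3 = 1×2 + 1
2 = 2×1 + 0
gcd(220, 827) = 1, so the inverse exists.
Back-substitute for 1:
1 = 1×3 − 1×2
  = −1×5 + 2×3
  = 2×8 − 3×5
  = −3×53 + 20×8
  = 20×167 − 63×53
  = −63×220 + 83×167
  = 83×827 − 312×220
So 220⁻¹ ≡ −312 ≡ 515 (mod 827).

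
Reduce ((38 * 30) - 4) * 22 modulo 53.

29

38 * 30 = 1140 ≡ 27 (mod 53)
27 - 4 = 23
23 * 22 = 506 ≡ 29 (mod 53)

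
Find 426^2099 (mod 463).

253

By square-and-multiply:
2099 in binary is 100000110011, i.e. 2099 = 2048 + 32 + 16 + 2 + 1.
426^1 ≡ 426 (mod 463)
426^2 ≡ 426^2 = 181476 ≡ 443 (mod 463)
426^4 ≡ 443^2 = 196249 ≡ 400 (mod 463)
426^8 ≡ 400^2 = 160000 ≡ 265 (mod 463)
426^16 ≡ 265^2 = 70225 ≡ 312 (mod 463)
426^32 ≡ 312^2 = 97344 ≡ 114 (mod 463)
426^64 ≡ 114^2 = 12996 ≡ 32 (mod 463)
426^128 ≡ 32^2 = 1024 ≡ 98 (mod 463)
426^256 ≡ 98^2 = 9604 ≡ 344 (mod 463)
426^512 ≡ 344^2 = 118336 ≡ 271 (mod 463)
426^1024 ≡ 271^2 = 73441 ≡ 287 (mod 463)
426^2048 ≡ 287^2 = 82369 ≡ 418 (mod 463)
426^2099 = 426^2048 × 426^32 × 426^16 × 426^2 × 426^1 ≡ 418 × 114 × 312 × 443 × 426 (mod 463).
Accumulate the product:
418 × 114 = 47652 ≡ 426
426 × 312 = 132912 ≡ 31
31 × 443 = 13733 ≡ 306
306 × 426 = 130356 ≡ 253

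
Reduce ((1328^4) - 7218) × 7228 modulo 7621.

3181

(1328)^4 ≡ 7462 (mod 7621)
7462 - 7218 = 244
244 × 7228 = 1763632 ≡ 3181 (mod 7621)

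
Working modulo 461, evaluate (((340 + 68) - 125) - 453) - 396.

356

340 + 68 = 408
408 - 125 = 283
283 - 453 = -170 ≡ 291 (mod 461)
291 - 396 = -105 ≡ 356 (mod 461)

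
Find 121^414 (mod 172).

121

121^1 ≡ 121 (mod 172)
121^2 ≡ 121^2 = 14641 ≡ 21 (mod 172)
121^4 ≡ 21^2 = 441 ≡ 97 (mod 172)
121^8 ≡ 97^2 = 9409 ≡ 121 (mod 172)
121^16 ≡ 121^2 = 14641 ≡ 21 (mod 172)
121^32 ≡ 21^2 = 441 ≡ 97 (mod 172)
121^64 ≡ 97^2 = 9409 ≡ 121 (mod 172)
121^128 ≡ 121^2 = 14641 ≡ 21 (mod 172)
121^256 ≡ 21^2 = 441 ≡ 97 (mod 172)
121^414 = 121^256 · 121^128 · 121^16 · 121^8 · 121^4 · 121^2 ≡ 97 · 21 · 21 · 121 · 97 · 21 (mod 172).
Accumulate the product:
97 · 21 = 2037 ≡ 145
145 · 21 = 3045 ≡ 121
121 · 121 = 14641 ≡ 21
21 · 97 = 2037 ≡ 145
145 · 21 = 3045 ≡ 121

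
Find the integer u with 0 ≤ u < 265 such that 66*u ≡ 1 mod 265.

261

Apply the Euclidean algorithm and back-substitute:
265 = 4*66 + 1
66 = 66*1 + 0
gcd(66, 265) = 1, so the inverse exists.
Bézout: 1 = 1*265 − 4*66.
So 66⁻¹ ≡ −4 ≡ 261 (mod 265).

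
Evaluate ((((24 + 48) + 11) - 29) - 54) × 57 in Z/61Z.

0

24 + 48 = 72 ≡ 11 (mod 61)
11 + 11 = 22
22 - 29 = -7 ≡ 54 (mod 61)
54 - 54 = 0
0 × 57 = 0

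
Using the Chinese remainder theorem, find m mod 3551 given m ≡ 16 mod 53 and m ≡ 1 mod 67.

1341

53⁻¹ mod 67: 53·43 ≡ 1 (mod 67), so 53⁻¹ ≡ 43.
m = 16 + 53·((1 − 16)·43 mod 67) = 16 + 53·25 = 1341.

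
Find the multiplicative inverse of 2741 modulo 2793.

2417

Apply the Euclidean algorithm and back-substitute:
2793 = 1×2741 + 52
2741 = 52×52 + 37
52 = 1×37 + 15
37 = 2×15 + 7
15 = 2×7 + 1
7 = 7×1 + 0
gcd(2741, 2793) = 1, so the inverse exists.
Back-substitute for 1:
1 = 1×15 − 2×7
  = −2×37 + 5×15
  = 5×52 − 7×37
  = −7×2741 + 369×52
  = 369×2793 − 376×2741
So 2741⁻¹ ≡ −376 ≡ 2417 (mod 2793).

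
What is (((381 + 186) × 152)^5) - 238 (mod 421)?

367

381 + 186 = 567 ≡ 146 (mod 421)
146 × 152 = 22192 ≡ 300 (mod 421)
(300)^5 ≡ 184 (mod 421)
184 - 238 = -54 ≡ 367 (mod 421)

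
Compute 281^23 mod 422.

By square-and-multiply:
281^1 ≡ 281 (mod 422)
281^2 ≡ 281^2 = 78961 ≡ 47 (mod 422)
281^4 ≡ 47^2 = 2209 ≡ 99 (mod 422)
281^8 ≡ 99^2 = 9801 ≡ 95 (mod 422)
281^16 ≡ 95^2 = 9025 ≡ 163 (mod 422)
281^23 = 281^16 * 281^4 * 281^2 * 281^1 ≡ 163 * 99 * 47 * 281 (mod 422).
Accumulate the product:
163 * 99 = 16137 ≡ 101
101 * 47 = 4747 ≡ 105
105 * 281 = 29505 ≡ 387

387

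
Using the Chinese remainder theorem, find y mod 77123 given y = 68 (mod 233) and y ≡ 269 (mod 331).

233⁻¹ mod 331: 233×179 ≡ 1 (mod 331), so 233⁻¹ ≡ 179.
y = 68 + 233×((269 − 68)×179 mod 331) = 68 + 233×231 = 53891.
Check: 53891 mod 233 = 68, 53891 mod 331 = 269. ✓

53891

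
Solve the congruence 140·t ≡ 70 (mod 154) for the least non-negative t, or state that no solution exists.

gcd(140, 154) = 14, and 14 | 70, so solutions exist.
Divide through by 14: 10·t mod 11 = 5.
10⁻¹ ≡ 10 (mod 11).
t ≡ 10·5 ≡ 6 (mod 11).
The smallest non-negative solution is t = 6.

6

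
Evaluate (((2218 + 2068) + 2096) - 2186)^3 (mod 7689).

2218 + 2068 = 4286
4286 + 2096 = 6382
6382 - 2186 = 4196
(4196)^3 ≡ 2105 (mod 7689)

2105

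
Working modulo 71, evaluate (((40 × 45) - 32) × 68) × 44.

1

40 × 45 = 1800 ≡ 25 (mod 71)
25 - 32 = -7 ≡ 64 (mod 71)
64 × 68 = 4352 ≡ 21 (mod 71)
21 × 44 = 924 ≡ 1 (mod 71)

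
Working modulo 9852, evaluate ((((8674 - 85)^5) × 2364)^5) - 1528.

284

8674 - 85 = 8589
(8589)^5 ≡ 5457 (mod 9852)
5457 × 2364 = 12900348 ≡ 4080 (mod 9852)
(4080)^5 ≡ 1812 (mod 9852)
1812 - 1528 = 284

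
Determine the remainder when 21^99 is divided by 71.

Compute successive squares:
99 in binary is 1100011, i.e. 99 = 64 + 32 + 2 + 1.
21^1 ≡ 21 (mod 71)
21^2 ≡ 21^2 = 441 ≡ 15 (mod 71)
21^4 ≡ 15^2 = 225 ≡ 12 (mod 71)
21^8 ≡ 12^2 = 144 ≡ 2 (mod 71)
21^16 ≡ 2^2 = 4 (mod 71)
21^32 ≡ 4^2 = 16 (mod 71)
21^64 ≡ 16^2 = 256 ≡ 43 (mod 71)
21^99 = 21^64 * 21^32 * 21^2 * 21^1 ≡ 43 * 16 * 15 * 21 (mod 71).
Accumulate the product:
43 * 16 = 688 ≡ 49
49 * 15 = 735 ≡ 25
25 * 21 = 525 ≡ 28

28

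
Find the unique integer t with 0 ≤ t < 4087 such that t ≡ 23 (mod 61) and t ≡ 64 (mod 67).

3012

61⁻¹ mod 67: 61×11 ≡ 1 (mod 67), so 61⁻¹ ≡ 11.
t = 23 + 61×((64 − 23)×11 mod 67) = 23 + 61×49 = 3012.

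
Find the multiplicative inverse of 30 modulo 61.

59

By the extended Euclidean algorithm:
61 = 2·30 + 1
30 = 30·1 + 0
gcd(30, 61) = 1, so the inverse exists.
Back-substitute for 1:
1 = 1·61 − 2·30
So 30⁻¹ ≡ −2 ≡ 59 (mod 61).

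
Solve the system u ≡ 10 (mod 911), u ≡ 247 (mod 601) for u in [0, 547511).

911⁻¹ mod 601: 911*95 ≡ 1 (mod 601), so 911⁻¹ ≡ 95.
u = 10 + 911*((247 − 10)*95 mod 601) = 10 + 911*278 = 253268.

253268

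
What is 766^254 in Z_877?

254 in binary is 11111110, i.e. 254 = 128 + 64 + 32 + 16 + 8 + 4 + 2.
766^1 ≡ 766 (mod 877)
766^2 ≡ 766^2 = 586756 ≡ 43 (mod 877)
766^4 ≡ 43^2 = 1849 ≡ 95 (mod 877)
766^8 ≡ 95^2 = 9025 ≡ 255 (mod 877)
766^16 ≡ 255^2 = 65025 ≡ 127 (mod 877)
766^32 ≡ 127^2 = 16129 ≡ 343 (mod 877)
766^64 ≡ 343^2 = 117649 ≡ 131 (mod 877)
766^128 ≡ 131^2 = 17161 ≡ 498 (mod 877)
766^254 = 766^128 · 766^64 · 766^32 · 766^16 · 766^8 · 766^4 · 766^2 ≡ 498 · 131 · 343 · 127 · 255 · 95 · 43 (mod 877).
Accumulate the product:
498 · 131 = 65238 ≡ 340
340 · 343 = 116620 ≡ 856
856 · 127 = 108712 ≡ 841
841 · 255 = 214455 ≡ 467
467 · 95 = 44365 ≡ 515
515 · 43 = 22145 ≡ 220

220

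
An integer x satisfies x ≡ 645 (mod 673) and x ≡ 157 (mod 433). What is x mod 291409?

67272

673⁻¹ mod 433: 673*258 ≡ 1 (mod 433), so 673⁻¹ ≡ 258.
x = 645 + 673*((157 − 645)*258 mod 433) = 645 + 673*99 = 67272.
Check: 67272 mod 673 = 645, 67272 mod 433 = 157. ✓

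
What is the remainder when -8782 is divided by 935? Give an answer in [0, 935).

568

-8782 = -10·935 + 568, so -8782 ≡ 568 (mod 935).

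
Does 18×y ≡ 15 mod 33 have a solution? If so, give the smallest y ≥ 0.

10

gcd(18, 33) = 3, and 3 | 15, so solutions exist.
Divide through by 3: 6×y ≡ 5 (mod 11).
6⁻¹ ≡ 2 (mod 11).
y ≡ 2×5 ≡ 10 (mod 11).
The smallest non-negative solution is y = 10.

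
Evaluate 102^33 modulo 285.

267

Compute successive squares:
102^1 ≡ 102 (mod 285)
102^2 ≡ 102^2 = 10404 ≡ 144 (mod 285)
102^4 ≡ 144^2 = 20736 ≡ 216 (mod 285)
102^8 ≡ 216^2 = 46656 ≡ 201 (mod 285)
102^16 ≡ 201^2 = 40401 ≡ 216 (mod 285)
102^32 ≡ 216^2 = 46656 ≡ 201 (mod 285)
102^33 = 102^32 × 102^1 ≡ 201 × 102 (mod 285).
201 × 102 = 20502 ≡ 267 (mod 285).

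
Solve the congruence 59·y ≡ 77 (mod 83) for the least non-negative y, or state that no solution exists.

gcd(59, 83) = 1, so a unique solution mod 83 exists.
59⁻¹ ≡ 38 (mod 83).
y ≡ 38·77 ≡ 21 (mod 83).

21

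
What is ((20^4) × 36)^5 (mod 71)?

(20)^4 ≡ 37 (mod 71)
37 × 36 = 1332 ≡ 54 (mod 71)
(54)^5 ≡ 1 (mod 71)

1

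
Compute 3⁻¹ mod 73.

49

Apply the Euclidean algorithm and back-substitute:
73 = 24·3 + 1
3 = 3·1 + 0
gcd(3, 73) = 1, so the inverse exists.
Back-substitute for 1:
1 = 1·73 − 24·3
So 3⁻¹ ≡ −24 ≡ 49 (mod 73).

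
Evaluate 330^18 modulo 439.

18 in binary is 10010, i.e. 18 = 16 + 2.
330^1 ≡ 330 (mod 439)
330^2 ≡ 330^2 = 108900 ≡ 28 (mod 439)
330^4 ≡ 28^2 = 784 ≡ 345 (mod 439)
330^8 ≡ 345^2 = 119025 ≡ 56 (mod 439)
330^16 ≡ 56^2 = 3136 ≡ 63 (mod 439)
330^18 = 330^16 × 330^2 ≡ 63 × 28 (mod 439).
63 × 28 = 1764 ≡ 8 (mod 439).

8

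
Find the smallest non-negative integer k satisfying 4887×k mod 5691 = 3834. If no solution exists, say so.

gcd(4887, 5691) = 3, and 3 | 3834, so solutions exist.
Divide through by 3: 1629×k = 1278 (mod 1897).
1629⁻¹ ≡ 1536 (mod 1897).
k ≡ 1536×1278 ≡ 1510 (mod 1897).
The smallest non-negative solution is k = 1510.

1510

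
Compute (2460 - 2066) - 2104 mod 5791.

2460 - 2066 = 394
394 - 2104 = -1710 ≡ 4081 (mod 5791)

4081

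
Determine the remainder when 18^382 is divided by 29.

4

382 in binary is 101111110, i.e. 382 = 256 + 64 + 32 + 16 + 8 + 4 + 2.
18^1 ≡ 18 (mod 29)
18^2 ≡ 18^2 = 324 ≡ 5 (mod 29)
18^4 ≡ 5^2 = 25 (mod 29)
18^8 ≡ 25^2 = 625 ≡ 16 (mod 29)
18^16 ≡ 16^2 = 256 ≡ 24 (mod 29)
18^32 ≡ 24^2 = 576 ≡ 25 (mod 29)
18^64 ≡ 25^2 = 625 ≡ 16 (mod 29)
18^128 ≡ 16^2 = 256 ≡ 24 (mod 29)
18^256 ≡ 24^2 = 576 ≡ 25 (mod 29)
18^382 = 18^256 · 18^64 · 18^32 · 18^16 · 18^8 · 18^4 · 18^2 ≡ 25 · 16 · 25 · 24 · 16 · 25 · 5 (mod 29).
Accumulate the product:
25 · 16 = 400 ≡ 23
23 · 25 = 575 ≡ 24
24 · 24 = 576 ≡ 25
25 · 16 = 400 ≡ 23
23 · 25 = 575 ≡ 24
24 · 5 = 120 ≡ 4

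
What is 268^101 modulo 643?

108

268^1 ≡ 268 (mod 643)
268^2 ≡ 268^2 = 71824 ≡ 451 (mod 643)
268^4 ≡ 451^2 = 203401 ≡ 213 (mod 643)
268^8 ≡ 213^2 = 45369 ≡ 359 (mod 643)
268^16 ≡ 359^2 = 128881 ≡ 281 (mod 643)
268^32 ≡ 281^2 = 78961 ≡ 515 (mod 643)
268^64 ≡ 515^2 = 265225 ≡ 309 (mod 643)
268^101 = 268^64 · 268^32 · 268^4 · 268^1 ≡ 309 · 515 · 213 · 268 (mod 643).
Accumulate the product:
309 · 515 = 159135 ≡ 314
314 · 213 = 66882 ≡ 10
10 · 268 = 2680 ≡ 108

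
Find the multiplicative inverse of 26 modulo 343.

Run the extended Euclidean algorithm:
343 = 13*26 + 5
26 = 5*5 + 1
5 = 5*1 + 0
gcd(26, 343) = 1, so the inverse exists.
Bézout: 1 = −5*343 + 66*26.
So 26⁻¹ ≡ 66 (mod 343).

66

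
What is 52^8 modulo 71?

18

By square-and-multiply:
52^1 ≡ 52 (mod 71)
52^2 ≡ 52^2 = 2704 ≡ 6 (mod 71)
52^4 ≡ 6^2 = 36 (mod 71)
52^8 ≡ 36^2 = 1296 ≡ 18 (mod 71)
So 52^8 ≡ 18 (mod 71).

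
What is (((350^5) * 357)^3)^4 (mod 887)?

512

(350)^5 ≡ 518 (mod 887)
518 * 357 = 184926 ≡ 430 (mod 887)
(430)^3 ≡ 755 (mod 887)
(755)^4 ≡ 512 (mod 887)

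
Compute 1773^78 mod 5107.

2237

Compute successive squares:
78 in binary is 1001110, i.e. 78 = 64 + 8 + 4 + 2.
1773^1 ≡ 1773 (mod 5107)
1773^2 ≡ 1773^2 = 3143529 ≡ 2724 (mod 5107)
1773^4 ≡ 2724^2 = 7420176 ≡ 4812 (mod 5107)
1773^8 ≡ 4812^2 = 23155344 ≡ 206 (mod 5107)
1773^16 ≡ 206^2 = 42436 ≡ 1580 (mod 5107)
1773^32 ≡ 1580^2 = 2496400 ≡ 4184 (mod 5107)
1773^64 ≡ 4184^2 = 17505856 ≡ 4167 (mod 5107)
1773^78 = 1773^64 * 1773^8 * 1773^4 * 1773^2 ≡ 4167 * 206 * 4812 * 2724 (mod 5107).
Accumulate the product:
4167 * 206 = 858402 ≡ 426
426 * 4812 = 2049912 ≡ 2005
2005 * 2724 = 5461620 ≡ 2237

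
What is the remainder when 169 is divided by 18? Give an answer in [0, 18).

7

169 = 9×18 + 7, so 169 ≡ 7 (mod 18).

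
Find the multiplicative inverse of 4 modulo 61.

46

61 = 15·4 + 1
4 = 4·1 + 0
gcd(4, 61) = 1, so the inverse exists.
Back-substitute for 1:
1 = 1·61 − 15·4
So 4⁻¹ ≡ −15 ≡ 46 (mod 61).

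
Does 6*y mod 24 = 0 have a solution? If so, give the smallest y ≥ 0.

0

gcd(6, 24) = 6, and 6 | 0, so solutions exist.
Divide through by 6: 1*y ≡ 0 mod 4.
1⁻¹ ≡ 1 (mod 4).
y ≡ 1*0 ≡ 0 (mod 4).
The smallest non-negative solution is y = 0.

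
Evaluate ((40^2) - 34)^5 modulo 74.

44

(40)^2 ≡ 46 (mod 74)
46 - 34 = 12
(12)^5 ≡ 44 (mod 74)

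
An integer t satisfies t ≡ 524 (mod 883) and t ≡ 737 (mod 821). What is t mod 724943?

272488

883⁻¹ mod 821: 883×437 ≡ 1 (mod 821), so 883⁻¹ ≡ 437.
t = 524 + 883×((737 − 524)×437 mod 821) = 524 + 883×308 = 272488.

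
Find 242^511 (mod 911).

196

242^1 ≡ 242 (mod 911)
242^2 ≡ 242^2 = 58564 ≡ 260 (mod 911)
242^4 ≡ 260^2 = 67600 ≡ 186 (mod 911)
242^8 ≡ 186^2 = 34596 ≡ 889 (mod 911)
242^16 ≡ 889^2 = 790321 ≡ 484 (mod 911)
242^32 ≡ 484^2 = 234256 ≡ 129 (mod 911)
242^64 ≡ 129^2 = 16641 ≡ 243 (mod 911)
242^128 ≡ 243^2 = 59049 ≡ 745 (mod 911)
242^256 ≡ 745^2 = 555025 ≡ 226 (mod 911)
242^511 = 242^256 × 242^128 × 242^64 × 242^32 × 242^16 × 242^8 × 242^4 × 242^2 × 242^1 ≡ 226 × 745 × 243 × 129 × 484 × 889 × 186 × 260 × 242 (mod 911).
Accumulate the product:
226 × 745 = 168370 ≡ 746
746 × 243 = 181278 ≡ 900
900 × 129 = 116100 ≡ 403
403 × 484 = 195052 ≡ 98
98 × 889 = 87122 ≡ 577
577 × 186 = 107322 ≡ 735
735 × 260 = 191100 ≡ 701
701 × 242 = 169642 ≡ 196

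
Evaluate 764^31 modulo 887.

Using repeated squaring:
31 in binary is 11111, i.e. 31 = 16 + 8 + 4 + 2 + 1.
764^1 ≡ 764 (mod 887)
764^2 ≡ 764^2 = 583696 ≡ 50 (mod 887)
764^4 ≡ 50^2 = 2500 ≡ 726 (mod 887)
764^8 ≡ 726^2 = 527076 ≡ 198 (mod 887)
764^16 ≡ 198^2 = 39204 ≡ 176 (mod 887)
764^31 = 764^16 × 764^8 × 764^4 × 764^2 × 764^1 ≡ 176 × 198 × 726 × 50 × 764 (mod 887).
Accumulate the product:
176 × 198 = 34848 ≡ 255
255 × 726 = 185130 ≡ 634
634 × 50 = 31700 ≡ 655
655 × 764 = 500420 ≡ 152

152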